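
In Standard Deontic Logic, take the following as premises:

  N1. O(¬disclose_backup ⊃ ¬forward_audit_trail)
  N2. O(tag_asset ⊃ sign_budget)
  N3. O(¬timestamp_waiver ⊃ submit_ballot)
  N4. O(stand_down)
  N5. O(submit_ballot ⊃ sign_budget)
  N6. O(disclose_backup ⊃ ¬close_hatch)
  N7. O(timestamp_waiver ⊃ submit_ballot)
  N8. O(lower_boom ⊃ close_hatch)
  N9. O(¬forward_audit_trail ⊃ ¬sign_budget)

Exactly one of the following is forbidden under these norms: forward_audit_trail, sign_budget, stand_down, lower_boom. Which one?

lower_boom

Premises 7 and 3 cover both cases: O(timestamp_waiver ⊃ submit_ballot) and O(¬timestamp_waiver ⊃ submit_ballot). Since timestamp_waiver ∨ ¬timestamp_waiver is a tautology, O(submit_ballot) follows.
From O(submit_ballot) and premise 5, O(submit_ballot ⊃ sign_budget), we obtain O(sign_budget).
The contrapositive of premise 9 (O(¬forward_audit_trail ⊃ ¬sign_budget)) is O(sign_budget ⊃ forward_audit_trail), and O(sign_budget) is already established, so O(forward_audit_trail).
The contrapositive of premise 1 (O(¬disclose_backup ⊃ ¬forward_audit_trail)) is O(forward_audit_trail ⊃ disclose_backup), and O(forward_audit_trail) is already established, so O(disclose_backup).
Applying K to premise 6 (O(disclose_backup ⊃ ¬close_hatch)) and O(disclose_backup) yields O(¬close_hatch).
Premise 8 is O(lower_boom ⊃ close_hatch); contrapositively O(¬close_hatch ⊃ ¬lower_boom). Since O(¬close_hatch) holds, K gives O(¬lower_boom).
So O(¬lower_boom) holds, i.e. lower_boom is forbidden. None of the other listed options is forbidden under the premises.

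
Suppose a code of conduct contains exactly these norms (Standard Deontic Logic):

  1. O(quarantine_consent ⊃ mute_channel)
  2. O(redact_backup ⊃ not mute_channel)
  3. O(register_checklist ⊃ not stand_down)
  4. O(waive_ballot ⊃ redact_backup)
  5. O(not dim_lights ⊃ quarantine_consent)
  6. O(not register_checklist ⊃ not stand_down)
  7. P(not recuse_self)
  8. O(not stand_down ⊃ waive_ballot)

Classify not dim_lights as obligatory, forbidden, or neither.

Premises 3 and 6 cover both cases: O(register_checklist ⊃ not stand_down) and O(not register_checklist ⊃ not stand_down). Since register_checklist ∨ not register_checklist is a tautology, O(not stand_down) follows.
From O(not stand_down) and premise 8, O(not stand_down ⊃ waive_ballot), we obtain O(waive_ballot).
With premise 4, O(waive_ballot ⊃ redact_backup), the K-axiom yields O(redact_backup).
Premise 2 is O(redact_backup ⊃ not mute_channel); since O(redact_backup), deontic closure gives O(not mute_channel).
Premise 1 is O(quarantine_consent ⊃ mute_channel); contrapositively O(not mute_channel ⊃ not quarantine_consent). Since O(not mute_channel) holds, K gives O(not quarantine_consent).
The contrapositive of premise 5 (O(not dim_lights ⊃ quarantine_consent)) is O(not quarantine_consent ⊃ dim_lights), and O(not quarantine_consent) is already established, so O(dim_lights).
Premise 7 does not contribute to this derivation.
Thus O(dim_lights), which is F(not dim_lights): not dim_lights is forbidden.

Forbidden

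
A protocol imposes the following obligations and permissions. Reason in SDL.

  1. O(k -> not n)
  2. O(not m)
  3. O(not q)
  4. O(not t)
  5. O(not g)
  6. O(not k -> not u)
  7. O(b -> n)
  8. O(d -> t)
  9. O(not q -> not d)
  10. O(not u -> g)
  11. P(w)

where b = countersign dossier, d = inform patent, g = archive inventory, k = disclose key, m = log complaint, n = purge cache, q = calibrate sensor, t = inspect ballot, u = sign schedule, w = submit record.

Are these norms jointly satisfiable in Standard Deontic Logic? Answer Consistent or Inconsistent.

Premise 8 is O(d -> t), but O(d) is not derivable from the premises, so it does not yield O(t).
So O(t) is not derivable, and the apparent clash with O(not t) does not arise.
A world satisfying every obligation exists (e.g. b=false, d=false, g=false, k=true, m=false, n=false, q=false, t=false, u=true, w=false); no atom is both obligatory and forbidden, so the set is consistent.

Consistent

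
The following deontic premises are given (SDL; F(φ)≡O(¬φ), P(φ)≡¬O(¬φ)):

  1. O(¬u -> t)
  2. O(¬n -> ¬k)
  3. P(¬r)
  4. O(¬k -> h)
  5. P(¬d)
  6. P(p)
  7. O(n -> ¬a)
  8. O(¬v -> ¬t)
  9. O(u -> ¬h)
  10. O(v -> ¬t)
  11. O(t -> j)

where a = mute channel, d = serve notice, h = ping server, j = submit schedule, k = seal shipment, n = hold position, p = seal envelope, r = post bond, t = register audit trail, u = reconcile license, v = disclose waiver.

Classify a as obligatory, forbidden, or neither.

By case analysis on ¬v: premise 8 gives O(¬v -> ¬t) and premise 10 gives O(v -> ¬t), so O(¬t) either way.
Premise 1 is O(¬u -> t); contrapositively O(¬t -> u). Since O(¬t) holds, K gives O(u).
From O(u) and premise 9, O(u -> ¬h), we obtain O(¬h).
Premise 4, O(¬k -> h), contraposes to O(¬h -> k); with O(¬h) we get O(k).
Premise 2 is O(¬n -> ¬k); contrapositively O(k -> n). Since O(k) holds, K gives O(n).
With premise 7, O(n -> ¬a), the K-axiom yields O(¬a).
Premises 3, 5, 6, 11 do not contribute to this derivation.
Thus O(¬a), which is F(a): a is forbidden.

Forbidden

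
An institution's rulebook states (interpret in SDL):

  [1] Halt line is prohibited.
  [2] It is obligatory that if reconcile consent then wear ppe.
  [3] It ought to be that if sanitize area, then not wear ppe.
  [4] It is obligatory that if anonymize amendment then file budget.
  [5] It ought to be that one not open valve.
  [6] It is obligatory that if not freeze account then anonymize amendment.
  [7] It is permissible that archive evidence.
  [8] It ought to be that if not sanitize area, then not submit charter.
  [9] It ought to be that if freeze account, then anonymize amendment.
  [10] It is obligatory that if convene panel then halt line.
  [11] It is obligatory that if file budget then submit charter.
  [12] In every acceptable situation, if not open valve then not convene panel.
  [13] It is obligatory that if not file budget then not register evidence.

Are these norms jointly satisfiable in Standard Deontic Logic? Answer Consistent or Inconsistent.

Consistent

Premise 10 is O(convene_panel → halt_line), but O(convene_panel) is not derivable from the premises, so it does not yield O(halt_line).
So O(halt_line) is not derivable, and the apparent clash with O(¬halt_line) does not arise.
A world satisfying every obligation exists (e.g. anonymize_amendment=true, archive_evidence=false, convene_panel=false, file_budget=true, freeze_account=false, halt_line=false, open_valve=false, reconcile_consent=false, register_evidence=false, sanitize_area=true, submit_charter=true, wear_ppe=false); no atom is both obligatory and forbidden, so the set is consistent.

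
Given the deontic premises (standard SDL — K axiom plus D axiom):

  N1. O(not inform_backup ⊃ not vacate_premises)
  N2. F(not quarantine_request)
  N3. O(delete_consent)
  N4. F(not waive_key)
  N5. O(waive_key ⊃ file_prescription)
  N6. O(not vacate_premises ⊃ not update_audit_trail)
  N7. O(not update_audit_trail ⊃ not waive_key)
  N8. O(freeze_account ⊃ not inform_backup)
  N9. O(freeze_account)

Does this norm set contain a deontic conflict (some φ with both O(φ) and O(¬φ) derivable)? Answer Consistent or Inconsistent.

Inconsistent

From premise 9 we have O(freeze_account).
From O(freeze_account) and premise 8, O(freeze_account ⊃ not inform_backup), we obtain O(not inform_backup).
With premise 1, O(not inform_backup ⊃ not vacate_premises), the K-axiom yields O(not vacate_premises).
With premise 6, O(not vacate_premises ⊃ not update_audit_trail), the K-axiom yields O(not update_audit_trail).
From O(not update_audit_trail) and premise 7, O(not update_audit_trail ⊃ not waive_key), we obtain O(not waive_key).
However, F(not waive_key) at premise 4 amounts to O(waive_key).
We now have both O(not waive_key) and O(waive_key) — waive_key is simultaneously obligatory and forbidden, violating the D-axiom.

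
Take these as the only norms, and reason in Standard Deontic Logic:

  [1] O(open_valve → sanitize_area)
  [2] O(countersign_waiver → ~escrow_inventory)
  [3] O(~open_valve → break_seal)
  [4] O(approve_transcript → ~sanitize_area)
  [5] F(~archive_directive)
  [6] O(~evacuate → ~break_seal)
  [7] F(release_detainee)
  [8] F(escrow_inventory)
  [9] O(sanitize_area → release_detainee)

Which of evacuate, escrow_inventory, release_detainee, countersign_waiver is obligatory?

evacuate

Premise 7 is F(release_detainee), i.e. O(~release_detainee).
Premise 9 is O(sanitize_area → release_detainee); contrapositively O(~release_detainee → ~sanitize_area). Since O(~release_detainee) holds, K gives O(~sanitize_area).
The contrapositive of premise 1 (O(open_valve → sanitize_area)) is O(~sanitize_area → ~open_valve), and O(~sanitize_area) is already established, so O(~open_valve).
From O(~open_valve) and premise 3, O(~open_valve → break_seal), we obtain O(break_seal).
Premise 6, O(~evacuate → ~break_seal), contraposes to O(break_seal → evacuate); with O(break_seal) we get O(evacuate).
So O(evacuate) holds — evacuate is obligatory. None of the other listed options is made obligatory by any chain of premises.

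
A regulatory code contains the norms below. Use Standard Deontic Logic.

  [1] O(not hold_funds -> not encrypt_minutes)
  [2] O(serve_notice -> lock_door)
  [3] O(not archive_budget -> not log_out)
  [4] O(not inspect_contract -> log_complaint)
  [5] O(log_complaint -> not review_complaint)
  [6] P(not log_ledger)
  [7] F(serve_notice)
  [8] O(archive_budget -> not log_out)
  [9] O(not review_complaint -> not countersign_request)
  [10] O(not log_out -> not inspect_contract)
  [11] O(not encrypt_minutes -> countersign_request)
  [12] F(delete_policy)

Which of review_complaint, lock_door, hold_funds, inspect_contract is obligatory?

hold_funds

Premises 8 and 3 are O(archive_budget -> not log_out) and O(not archive_budget -> not log_out); every ideal world satisfies archive_budget or not archive_budget, so in either case not log_out holds — hence O(not log_out).
From O(not log_out) and premise 10, O(not log_out -> not inspect_contract), we obtain O(not inspect_contract).
From O(not inspect_contract) and premise 4, O(not inspect_contract -> log_complaint), we obtain O(log_complaint).
Premise 5 is O(log_complaint -> not review_complaint); since O(log_complaint), deontic closure gives O(not review_complaint).
Premise 9 is O(not review_complaint -> not countersign_request); since O(not review_complaint), deontic closure gives O(not countersign_request).
The contrapositive of premise 11 (O(not encrypt_minutes -> countersign_request)) is O(not countersign_request -> encrypt_minutes), and O(not countersign_request) is already established, so O(encrypt_minutes).
The contrapositive of premise 1 (O(not hold_funds -> not encrypt_minutes)) is O(encrypt_minutes -> hold_funds), and O(encrypt_minutes) is already established, so O(hold_funds).
So O(hold_funds) holds — hold_funds is obligatory. None of the other listed options is made obligatory by any chain of premises.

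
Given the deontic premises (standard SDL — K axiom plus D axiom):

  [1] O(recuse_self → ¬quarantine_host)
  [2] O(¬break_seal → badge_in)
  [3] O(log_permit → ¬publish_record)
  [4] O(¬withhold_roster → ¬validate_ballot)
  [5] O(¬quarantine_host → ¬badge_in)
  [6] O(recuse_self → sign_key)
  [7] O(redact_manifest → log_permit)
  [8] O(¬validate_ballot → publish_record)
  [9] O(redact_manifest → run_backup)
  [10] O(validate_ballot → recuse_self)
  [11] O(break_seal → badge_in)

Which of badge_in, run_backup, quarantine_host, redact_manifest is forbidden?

redact_manifest

Premises 2 and 11 cover both cases: O(¬break_seal → badge_in) and O(break_seal → badge_in). Since ¬break_seal ∨ break_seal is a tautology, O(badge_in) follows.
Premise 5 is O(¬quarantine_host → ¬badge_in); contrapositively O(badge_in → quarantine_host). Since O(badge_in) holds, K gives O(quarantine_host).
Premise 1 is O(recuse_self → ¬quarantine_host); contrapositively O(quarantine_host → ¬recuse_self). Since O(quarantine_host) holds, K gives O(¬recuse_self).
Premise 10 is O(validate_ballot → recuse_self); contrapositively O(¬recuse_self → ¬validate_ballot). Since O(¬recuse_self) holds, K gives O(¬validate_ballot).
Premise 8 is O(¬validate_ballot → publish_record); since O(¬validate_ballot), deontic closure gives O(publish_record).
Premise 3 is O(log_permit → ¬publish_record); contrapositively O(publish_record → ¬log_permit). Since O(publish_record) holds, K gives O(¬log_permit).
Premise 7 is O(redact_manifest → log_permit); contrapositively O(¬log_permit → ¬redact_manifest). Since O(¬log_permit) holds, K gives O(¬redact_manifest).
So O(¬redact_manifest) holds, i.e. redact_manifest is forbidden. None of the other listed options is forbidden under the premises.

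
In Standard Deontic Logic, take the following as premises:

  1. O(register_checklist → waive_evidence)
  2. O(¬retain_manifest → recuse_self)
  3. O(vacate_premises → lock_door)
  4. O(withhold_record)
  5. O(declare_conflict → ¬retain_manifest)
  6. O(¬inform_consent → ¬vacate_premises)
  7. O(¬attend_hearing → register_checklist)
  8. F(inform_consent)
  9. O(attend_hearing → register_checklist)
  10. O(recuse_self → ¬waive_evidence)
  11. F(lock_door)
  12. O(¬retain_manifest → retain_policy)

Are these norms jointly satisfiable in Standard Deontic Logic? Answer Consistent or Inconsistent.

Premise 3 is O(vacate_premises → lock_door), but O(vacate_premises) is not derivable from the premises, so it does not yield O(lock_door).
So O(lock_door) is not derivable, and the apparent clash with O(¬lock_door) does not arise.
A world satisfying every obligation exists (e.g. attend_hearing=false, declare_conflict=false, inform_consent=false, lock_door=false, recuse_self=false, register_checklist=true, retain_manifest=true, retain_policy=false, vacate_premises=false, waive_evidence=true, withhold_record=true); no atom is both obligatory and forbidden, so the set is consistent.

Consistent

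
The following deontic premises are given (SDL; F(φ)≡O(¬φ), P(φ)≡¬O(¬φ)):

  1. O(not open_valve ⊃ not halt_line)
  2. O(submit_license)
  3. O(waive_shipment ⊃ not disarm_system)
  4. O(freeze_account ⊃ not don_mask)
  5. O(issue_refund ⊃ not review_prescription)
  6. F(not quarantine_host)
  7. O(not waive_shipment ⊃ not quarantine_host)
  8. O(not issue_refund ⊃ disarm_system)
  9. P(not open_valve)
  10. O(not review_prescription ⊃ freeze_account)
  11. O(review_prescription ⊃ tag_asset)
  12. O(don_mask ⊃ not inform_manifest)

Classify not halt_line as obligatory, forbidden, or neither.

Premise 1 is O(not open_valve ⊃ not halt_line), but O(not open_valve) is not derivable from the premises (the permission P(not open_valve) asserts only not O(open_valve), not O(not open_valve)), so it does not yield O(not halt_line).
No premise or chain of K-axiom applications forces O(not halt_line), and none forces O(halt_line). So not halt_line is neither obligatory nor forbidden under these norms.

Neither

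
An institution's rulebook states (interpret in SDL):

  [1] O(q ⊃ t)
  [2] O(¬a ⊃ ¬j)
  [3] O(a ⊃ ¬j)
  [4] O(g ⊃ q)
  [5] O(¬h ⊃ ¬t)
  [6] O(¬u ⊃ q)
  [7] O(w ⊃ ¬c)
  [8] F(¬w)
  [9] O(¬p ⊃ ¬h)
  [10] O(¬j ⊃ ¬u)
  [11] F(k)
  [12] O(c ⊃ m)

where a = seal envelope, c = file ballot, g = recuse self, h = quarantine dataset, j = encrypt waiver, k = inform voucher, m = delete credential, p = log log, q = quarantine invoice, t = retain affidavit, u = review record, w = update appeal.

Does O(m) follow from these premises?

No

Premise 12 is O(c ⊃ m), but O(c) is not derivable from the premises, so it does not yield O(m).
No other premise forces O(m). An ideal world satisfying every premise can still have m false, so O(m) is not derivable.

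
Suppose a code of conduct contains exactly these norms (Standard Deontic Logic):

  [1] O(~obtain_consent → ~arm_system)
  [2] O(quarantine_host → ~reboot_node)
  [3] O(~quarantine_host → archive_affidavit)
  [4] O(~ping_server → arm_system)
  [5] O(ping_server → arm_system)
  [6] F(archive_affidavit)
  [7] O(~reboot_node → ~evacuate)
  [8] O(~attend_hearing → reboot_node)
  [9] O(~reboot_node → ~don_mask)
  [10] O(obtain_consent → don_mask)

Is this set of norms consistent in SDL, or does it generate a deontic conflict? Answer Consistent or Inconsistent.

Premises 5 and 4 cover both cases: O(ping_server → arm_system) and O(~ping_server → arm_system). Since ping_server ∨ ~ping_server is a tautology, O(arm_system) follows.
The contrapositive of premise 1 (O(~obtain_consent → ~arm_system)) is O(arm_system → obtain_consent), and O(arm_system) is already established, so O(obtain_consent).
From O(obtain_consent) and premise 10, O(obtain_consent → don_mask), we obtain O(don_mask).
Premise 9, O(~reboot_node → ~don_mask), contraposes to O(don_mask → reboot_node); with O(don_mask) we get O(reboot_node).
Premise 2, O(quarantine_host → ~reboot_node), contraposes to O(reboot_node → ~quarantine_host); with O(reboot_node) we get O(~quarantine_host).
Applying K to premise 3 (O(~quarantine_host → archive_affidavit)) and O(~quarantine_host) yields O(archive_affidavit).
Yet premise 6 is F(archive_affidavit), i.e. O(~archive_affidavit).
We now have both O(archive_affidavit) and O(~archive_affidavit) — archive_affidavit is simultaneously obligatory and forbidden, violating the D-axiom.

Inconsistent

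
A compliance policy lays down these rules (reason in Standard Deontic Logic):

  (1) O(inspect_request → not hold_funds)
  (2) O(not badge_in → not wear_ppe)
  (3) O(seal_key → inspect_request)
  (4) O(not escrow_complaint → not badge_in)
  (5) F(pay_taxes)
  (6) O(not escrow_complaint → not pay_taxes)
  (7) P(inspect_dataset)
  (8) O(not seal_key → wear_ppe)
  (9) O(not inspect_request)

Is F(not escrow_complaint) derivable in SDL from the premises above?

Premise 9 gives O(not inspect_request).
Premise 3 is O(seal_key → inspect_request); contrapositively O(not inspect_request → not seal_key). Since O(not inspect_request) holds, K gives O(not seal_key).
With premise 8, O(not seal_key → wear_ppe), the K-axiom yields O(wear_ppe).
The contrapositive of premise 2 (O(not badge_in → not wear_ppe)) is O(wear_ppe → badge_in), and O(wear_ppe) is already established, so O(badge_in).
The contrapositive of premise 4 (O(not escrow_complaint → not badge_in)) is O(badge_in → escrow_complaint), and O(badge_in) is already established, so O(escrow_complaint).
Premises 1, 5, 6, 7 do not contribute to this derivation.
So O(escrow_complaint) holds, i.e. F(not escrow_complaint). The claim follows.

Yes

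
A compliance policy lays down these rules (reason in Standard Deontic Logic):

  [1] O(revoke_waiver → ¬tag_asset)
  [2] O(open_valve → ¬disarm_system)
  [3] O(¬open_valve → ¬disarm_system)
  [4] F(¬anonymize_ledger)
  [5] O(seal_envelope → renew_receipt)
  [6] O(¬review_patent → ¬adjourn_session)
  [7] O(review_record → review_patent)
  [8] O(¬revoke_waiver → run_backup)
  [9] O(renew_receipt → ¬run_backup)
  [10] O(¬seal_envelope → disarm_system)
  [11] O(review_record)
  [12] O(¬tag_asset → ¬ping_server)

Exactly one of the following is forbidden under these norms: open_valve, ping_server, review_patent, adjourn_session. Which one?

ping_server

By case analysis on open_valve: premise 2 gives O(open_valve → ¬disarm_system) and premise 3 gives O(¬open_valve → ¬disarm_system), so O(¬disarm_system) either way.
The contrapositive of premise 10 (O(¬seal_envelope → disarm_system)) is O(¬disarm_system → seal_envelope), and O(¬disarm_system) is already established, so O(seal_envelope).
Applying K to premise 5 (O(seal_envelope → renew_receipt)) and O(seal_envelope) yields O(renew_receipt).
With premise 9, O(renew_receipt → ¬run_backup), the K-axiom yields O(¬run_backup).
The contrapositive of premise 8 (O(¬revoke_waiver → run_backup)) is O(¬run_backup → revoke_waiver), and O(¬run_backup) is already established, so O(revoke_waiver).
From O(revoke_waiver) and premise 1, O(revoke_waiver → ¬tag_asset), we obtain O(¬tag_asset).
Premise 12 is O(¬tag_asset → ¬ping_server); since O(¬tag_asset), deontic closure gives O(¬ping_server).
So O(¬ping_server) holds, i.e. ping_server is forbidden. None of the other listed options is forbidden under the premises.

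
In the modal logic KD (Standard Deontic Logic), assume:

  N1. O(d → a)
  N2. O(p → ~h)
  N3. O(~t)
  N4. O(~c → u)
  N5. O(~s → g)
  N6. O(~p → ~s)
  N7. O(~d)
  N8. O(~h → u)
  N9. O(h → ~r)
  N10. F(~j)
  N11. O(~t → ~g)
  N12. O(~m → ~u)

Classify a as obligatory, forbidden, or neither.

Premise 1 is O(d → a), but O(d) is not derivable from the premises, so it does not yield O(a).
No premise or chain of K-axiom applications forces O(a), and none forces O(~a). So a is neither obligatory nor forbidden under these norms.

Neither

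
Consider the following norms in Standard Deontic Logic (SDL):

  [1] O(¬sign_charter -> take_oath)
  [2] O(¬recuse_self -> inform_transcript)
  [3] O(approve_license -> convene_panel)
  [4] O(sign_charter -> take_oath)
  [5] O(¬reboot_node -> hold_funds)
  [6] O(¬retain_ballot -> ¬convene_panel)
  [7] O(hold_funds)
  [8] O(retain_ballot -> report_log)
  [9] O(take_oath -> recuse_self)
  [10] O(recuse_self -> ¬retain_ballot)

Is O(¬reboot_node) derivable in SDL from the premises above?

No

Premise 5 is O(¬reboot_node -> hold_funds); even if O(hold_funds) held, inferring O(¬reboot_node) would be affirming the consequent — invalid.
No other premise forces O(¬reboot_node). An ideal world satisfying every premise can still have ¬reboot_node false, so O(¬reboot_node) is not derivable.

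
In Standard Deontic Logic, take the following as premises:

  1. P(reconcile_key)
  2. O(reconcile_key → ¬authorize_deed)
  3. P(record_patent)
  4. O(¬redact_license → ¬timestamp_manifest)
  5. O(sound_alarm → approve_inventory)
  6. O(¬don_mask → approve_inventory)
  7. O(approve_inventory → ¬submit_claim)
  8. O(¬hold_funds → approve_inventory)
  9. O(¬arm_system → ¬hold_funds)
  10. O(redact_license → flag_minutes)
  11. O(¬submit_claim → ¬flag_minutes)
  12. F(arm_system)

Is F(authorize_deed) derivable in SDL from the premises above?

No

Premise 2 is O(reconcile_key → ¬authorize_deed), but O(reconcile_key) is not derivable from the premises (the permission P(reconcile_key) asserts only ¬O(¬reconcile_key), not O(reconcile_key)), so it does not yield O(¬authorize_deed).
No other premise forces O(¬authorize_deed). An ideal world satisfying every premise can still have authorize_deed true, so F(authorize_deed) is not derivable.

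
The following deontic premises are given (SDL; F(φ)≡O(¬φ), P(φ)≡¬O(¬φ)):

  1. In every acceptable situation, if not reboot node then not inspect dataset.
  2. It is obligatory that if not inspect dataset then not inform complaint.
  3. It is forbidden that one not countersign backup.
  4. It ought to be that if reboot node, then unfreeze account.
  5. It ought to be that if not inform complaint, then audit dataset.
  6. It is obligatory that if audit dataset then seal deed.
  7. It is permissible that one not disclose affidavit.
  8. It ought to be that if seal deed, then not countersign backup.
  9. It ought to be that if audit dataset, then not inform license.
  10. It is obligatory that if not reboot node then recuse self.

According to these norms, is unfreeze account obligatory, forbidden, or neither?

Obligatory

Premise 3, F(¬countersign_backup), is equivalent to O(countersign_backup).
Premise 8, O(seal_deed → ¬countersign_backup), contraposes to O(countersign_backup → ¬seal_deed); with O(countersign_backup) we get O(¬seal_deed).
The contrapositive of premise 6 (O(audit_dataset → seal_deed)) is O(¬seal_deed → ¬audit_dataset), and O(¬seal_deed) is already established, so O(¬audit_dataset).
The contrapositive of premise 5 (O(¬inform_complaint → audit_dataset)) is O(¬audit_dataset → inform_complaint), and O(¬audit_dataset) is already established, so O(inform_complaint).
Premise 2, O(¬inspect_dataset → ¬inform_complaint), contraposes to O(inform_complaint → inspect_dataset); with O(inform_complaint) we get O(inspect_dataset).
The contrapositive of premise 1 (O(¬reboot_node → ¬inspect_dataset)) is O(inspect_dataset → reboot_node), and O(inspect_dataset) is already established, so O(reboot_node).
With premise 4, O(reboot_node → unfreeze_account), the K-axiom yields O(unfreeze_account).
Premises 7, 9, 10 do not contribute to this derivation.
Hence unfreeze_account is obligatory.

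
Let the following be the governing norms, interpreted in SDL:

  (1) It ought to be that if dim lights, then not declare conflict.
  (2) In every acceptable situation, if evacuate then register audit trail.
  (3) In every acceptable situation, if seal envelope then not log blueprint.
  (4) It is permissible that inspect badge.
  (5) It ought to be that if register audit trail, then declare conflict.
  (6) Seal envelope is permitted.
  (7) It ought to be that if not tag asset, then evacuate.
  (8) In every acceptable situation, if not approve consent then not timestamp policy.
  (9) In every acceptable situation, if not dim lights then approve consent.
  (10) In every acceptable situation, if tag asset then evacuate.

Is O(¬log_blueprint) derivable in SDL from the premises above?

No

Premise 3 is O(seal_envelope → ¬log_blueprint), but O(seal_envelope) is not derivable from the premises (the permission P(seal_envelope) asserts only ¬O(¬seal_envelope), not O(seal_envelope)), so it does not yield O(¬log_blueprint).
No other premise forces O(¬log_blueprint). An ideal world satisfying every premise can still have ¬log_blueprint false, so O(¬log_blueprint) is not derivable.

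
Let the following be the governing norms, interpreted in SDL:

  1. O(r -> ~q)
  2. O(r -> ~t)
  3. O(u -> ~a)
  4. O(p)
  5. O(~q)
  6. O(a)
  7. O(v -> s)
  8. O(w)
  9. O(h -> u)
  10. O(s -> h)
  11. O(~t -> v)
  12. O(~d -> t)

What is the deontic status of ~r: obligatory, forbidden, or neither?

Premise 6 states O(a) outright.
Premise 3 is O(u -> ~a); contrapositively O(a -> ~u). Since O(a) holds, K gives O(~u).
Premise 9, O(h -> u), contraposes to O(~u -> ~h); with O(~u) we get O(~h).
Premise 10 is O(s -> h); contrapositively O(~h -> ~s). Since O(~h) holds, K gives O(~s).
The contrapositive of premise 7 (O(v -> s)) is O(~s -> ~v), and O(~s) is already established, so O(~v).
The contrapositive of premise 11 (O(~t -> v)) is O(~v -> t), and O(~v) is already established, so O(t).
Premise 2, O(r -> ~t), contraposes to O(t -> ~r); with O(t) we get O(~r).
Premises 1, 4, 5, 8, 12 do not contribute to this derivation.
Hence ~r is obligatory.

Obligatory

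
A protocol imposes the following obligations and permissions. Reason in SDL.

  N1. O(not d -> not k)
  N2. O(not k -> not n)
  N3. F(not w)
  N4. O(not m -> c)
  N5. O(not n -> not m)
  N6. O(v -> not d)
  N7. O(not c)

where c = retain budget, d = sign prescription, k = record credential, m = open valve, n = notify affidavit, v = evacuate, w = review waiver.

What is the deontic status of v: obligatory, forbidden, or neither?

Forbidden

From premise 7 we have O(not c).
Premise 4 is O(not m -> c); contrapositively O(not c -> m). Since O(not c) holds, K gives O(m).
The contrapositive of premise 5 (O(not n -> not m)) is O(m -> n), and O(m) is already established, so O(n).
The contrapositive of premise 2 (O(not k -> not n)) is O(n -> k), and O(n) is already established, so O(k).
The contrapositive of premise 1 (O(not d -> not k)) is O(k -> d), and O(k) is already established, so O(d).
Premise 6 is O(v -> not d); contrapositively O(d -> not v). Since O(d) holds, K gives O(not v).
Premise 3 does not contribute to this derivation.
Thus O(not v), which is F(v): v is forbidden.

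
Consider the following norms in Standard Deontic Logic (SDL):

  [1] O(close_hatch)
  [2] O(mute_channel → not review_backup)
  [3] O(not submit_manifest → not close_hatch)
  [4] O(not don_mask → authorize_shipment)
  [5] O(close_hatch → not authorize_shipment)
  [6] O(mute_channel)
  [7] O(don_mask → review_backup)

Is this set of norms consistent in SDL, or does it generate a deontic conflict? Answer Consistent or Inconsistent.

Inconsistent

Premise 6 states O(mute_channel) outright.
Premise 2 is O(mute_channel → not review_backup); since O(mute_channel), deontic closure gives O(not review_backup).
Premise 7 is O(don_mask → review_backup); contrapositively O(not review_backup → not don_mask). Since O(not review_backup) holds, K gives O(not don_mask).
With premise 4, O(not don_mask → authorize_shipment), the K-axiom yields O(authorize_shipment).
Premise 5, O(close_hatch → not authorize_shipment), contraposes to O(authorize_shipment → not close_hatch); with O(authorize_shipment) we get O(not close_hatch).
However, premise 1 gives O(close_hatch).
We now have both O(not close_hatch) and O(close_hatch) — close_hatch is simultaneously obligatory and forbidden, violating the D-axiom.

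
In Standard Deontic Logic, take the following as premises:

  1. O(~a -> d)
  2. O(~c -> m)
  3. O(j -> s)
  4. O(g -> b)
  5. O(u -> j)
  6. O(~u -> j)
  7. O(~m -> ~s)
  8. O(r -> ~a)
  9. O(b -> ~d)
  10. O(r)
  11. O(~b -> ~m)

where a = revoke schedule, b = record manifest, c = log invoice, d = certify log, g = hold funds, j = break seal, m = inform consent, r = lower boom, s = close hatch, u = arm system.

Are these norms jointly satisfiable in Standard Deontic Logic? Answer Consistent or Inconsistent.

Inconsistent

By case analysis on ~u: premise 6 gives O(~u -> j) and premise 5 gives O(u -> j), so O(j) either way.
With premise 3, O(j -> s), the K-axiom yields O(s).
The contrapositive of premise 7 (O(~m -> ~s)) is O(s -> m), and O(s) is already established, so O(m).
Premise 11 is O(~b -> ~m); contrapositively O(m -> b). Since O(m) holds, K gives O(b).
With premise 9, O(b -> ~d), the K-axiom yields O(~d).
Premise 1, O(~a -> d), contraposes to O(~d -> a); with O(~d) we get O(a).
Premise 8 is O(r -> ~a); contrapositively O(a -> ~r). Since O(a) holds, K gives O(~r).
However, premise 10 gives O(r).
We now have both O(~r) and O(r) — r is simultaneously obligatory and forbidden, violating the D-axiom.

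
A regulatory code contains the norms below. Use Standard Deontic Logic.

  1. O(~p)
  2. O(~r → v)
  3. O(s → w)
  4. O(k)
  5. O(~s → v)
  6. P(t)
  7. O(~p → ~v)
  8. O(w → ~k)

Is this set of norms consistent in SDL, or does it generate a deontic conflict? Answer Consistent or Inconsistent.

Inconsistent

Premise 4 states O(k) outright.
Premise 8 is O(w → ~k); contrapositively O(k → ~w). Since O(k) holds, K gives O(~w).
The contrapositive of premise 3 (O(s → w)) is O(~w → ~s), and O(~w) is already established, so O(~s).
With premise 5, O(~s → v), the K-axiom yields O(v).
Premise 7, O(~p → ~v), contraposes to O(v → p); with O(v) we get O(p).
However, premise 1 gives O(~p).
We now have both O(p) and O(~p) — p is simultaneously obligatory and forbidden, violating the D-axiom.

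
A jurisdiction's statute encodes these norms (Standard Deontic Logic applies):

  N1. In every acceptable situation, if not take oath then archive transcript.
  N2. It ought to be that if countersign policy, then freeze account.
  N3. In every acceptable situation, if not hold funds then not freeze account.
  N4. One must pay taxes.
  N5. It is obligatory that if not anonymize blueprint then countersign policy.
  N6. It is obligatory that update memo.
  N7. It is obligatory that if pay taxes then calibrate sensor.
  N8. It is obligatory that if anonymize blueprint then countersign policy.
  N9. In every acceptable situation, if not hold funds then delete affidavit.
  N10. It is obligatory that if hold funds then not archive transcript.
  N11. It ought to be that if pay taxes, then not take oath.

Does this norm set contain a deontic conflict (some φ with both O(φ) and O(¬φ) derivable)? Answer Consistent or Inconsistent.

Premises 5 and 8 cover both cases: O(¬anonymize_blueprint → countersign_policy) and O(anonymize_blueprint → countersign_policy). Since ¬anonymize_blueprint ∨ anonymize_blueprint is a tautology, O(countersign_policy) follows.
Premise 2 is O(countersign_policy → freeze_account); since O(countersign_policy), deontic closure gives O(freeze_account).
Premise 3 is O(¬hold_funds → ¬freeze_account); contrapositively O(freeze_account → hold_funds). Since O(freeze_account) holds, K gives O(hold_funds).
From O(hold_funds) and premise 10, O(hold_funds → ¬archive_transcript), we obtain O(¬archive_transcript).
The contrapositive of premise 1 (O(¬take_oath → archive_transcript)) is O(¬archive_transcript → take_oath), and O(¬archive_transcript) is already established, so O(take_oath).
The contrapositive of premise 11 (O(pay_taxes → ¬take_oath)) is O(take_oath → ¬pay_taxes), and O(take_oath) is already established, so O(¬pay_taxes).
However, premise 4 gives O(pay_taxes).
We now have both O(¬pay_taxes) and O(pay_taxes) — pay_taxes is simultaneously obligatory and forbidden, violating the D-axiom.

Inconsistent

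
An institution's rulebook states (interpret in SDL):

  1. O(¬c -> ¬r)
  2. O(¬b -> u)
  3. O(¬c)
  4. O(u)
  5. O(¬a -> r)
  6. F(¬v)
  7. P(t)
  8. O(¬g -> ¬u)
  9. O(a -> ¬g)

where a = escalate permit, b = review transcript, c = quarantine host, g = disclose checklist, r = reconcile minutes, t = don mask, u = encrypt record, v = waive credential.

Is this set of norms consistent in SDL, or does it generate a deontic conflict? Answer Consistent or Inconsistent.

From premise 4 we have O(u).
The contrapositive of premise 8 (O(¬g -> ¬u)) is O(u -> g), and O(u) is already established, so O(g).
Premise 9 is O(a -> ¬g); contrapositively O(g -> ¬a). Since O(g) holds, K gives O(¬a).
Applying K to premise 5 (O(¬a -> r)) and O(¬a) yields O(r).
Premise 1 is O(¬c -> ¬r); contrapositively O(r -> c). Since O(r) holds, K gives O(c).
Yet premise 3 states O(¬c).
We now have both O(c) and O(¬c) — c is simultaneously obligatory and forbidden, violating the D-axiom.

Inconsistent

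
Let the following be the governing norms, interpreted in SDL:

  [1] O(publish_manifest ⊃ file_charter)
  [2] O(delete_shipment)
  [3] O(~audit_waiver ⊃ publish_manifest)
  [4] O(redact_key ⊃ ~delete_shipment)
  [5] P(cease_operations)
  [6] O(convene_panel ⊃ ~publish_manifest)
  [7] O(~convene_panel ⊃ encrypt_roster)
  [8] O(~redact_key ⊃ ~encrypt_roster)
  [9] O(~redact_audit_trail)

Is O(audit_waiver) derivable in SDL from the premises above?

From premise 2 we have O(delete_shipment).
Premise 4, O(redact_key ⊃ ~delete_shipment), contraposes to O(delete_shipment ⊃ ~redact_key); with O(delete_shipment) we get O(~redact_key).
With premise 8, O(~redact_key ⊃ ~encrypt_roster), the K-axiom yields O(~encrypt_roster).
The contrapositive of premise 7 (O(~convene_panel ⊃ encrypt_roster)) is O(~encrypt_roster ⊃ convene_panel), and O(~encrypt_roster) is already established, so O(convene_panel).
With premise 6, O(convene_panel ⊃ ~publish_manifest), the K-axiom yields O(~publish_manifest).
Premise 3 is O(~audit_waiver ⊃ publish_manifest); contrapositively O(~publish_manifest ⊃ audit_waiver). Since O(~publish_manifest) holds, K gives O(audit_waiver).
Premises 1, 5, 9 do not contribute to this derivation.
So O(audit_waiver) follows.

Yes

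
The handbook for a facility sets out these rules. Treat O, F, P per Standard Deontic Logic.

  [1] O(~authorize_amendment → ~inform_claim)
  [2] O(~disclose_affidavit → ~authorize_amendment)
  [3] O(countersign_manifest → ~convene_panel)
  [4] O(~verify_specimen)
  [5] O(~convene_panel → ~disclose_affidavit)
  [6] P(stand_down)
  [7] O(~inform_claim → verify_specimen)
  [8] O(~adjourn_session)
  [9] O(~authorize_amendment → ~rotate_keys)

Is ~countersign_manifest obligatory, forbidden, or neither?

From premise 4 we have O(~verify_specimen).
Premise 7 is O(~inform_claim → verify_specimen); contrapositively O(~verify_specimen → inform_claim). Since O(~verify_specimen) holds, K gives O(inform_claim).
The contrapositive of premise 1 (O(~authorize_amendment → ~inform_claim)) is O(inform_claim → authorize_amendment), and O(inform_claim) is already established, so O(authorize_amendment).
Premise 2 is O(~disclose_affidavit → ~authorize_amendment); contrapositively O(authorize_amendment → disclose_affidavit). Since O(authorize_amendment) holds, K gives O(disclose_affidavit).
Premise 5 is O(~convene_panel → ~disclose_affidavit); contrapositively O(disclose_affidavit → convene_panel). Since O(disclose_affidavit) holds, K gives O(convene_panel).
Premise 3, O(countersign_manifest → ~convene_panel), contraposes to O(convene_panel → ~countersign_manifest); with O(convene_panel) we get O(~countersign_manifest).
Premises 6, 8, 9 do not contribute to this derivation.
Hence ~countersign_manifest is obligatory.

Obligatory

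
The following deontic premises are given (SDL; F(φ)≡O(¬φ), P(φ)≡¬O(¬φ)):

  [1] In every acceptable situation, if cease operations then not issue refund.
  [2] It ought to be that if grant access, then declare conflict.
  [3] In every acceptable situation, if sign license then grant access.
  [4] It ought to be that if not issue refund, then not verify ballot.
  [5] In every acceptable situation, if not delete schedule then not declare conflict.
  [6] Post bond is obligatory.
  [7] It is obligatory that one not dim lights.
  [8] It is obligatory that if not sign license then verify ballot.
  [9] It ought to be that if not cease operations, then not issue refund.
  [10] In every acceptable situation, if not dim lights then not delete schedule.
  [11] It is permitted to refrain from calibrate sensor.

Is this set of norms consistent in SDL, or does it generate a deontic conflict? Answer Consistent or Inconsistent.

Inconsistent

Premises 1 and 9 cover both cases: O(cease_operations → ¬issue_refund) and O(¬cease_operations → ¬issue_refund). Since cease_operations ∨ ¬cease_operations is a tautology, O(¬issue_refund) follows.
Applying K to premise 4 (O(¬issue_refund → ¬verify_ballot)) and O(¬issue_refund) yields O(¬verify_ballot).
Premise 8, O(¬sign_license → verify_ballot), contraposes to O(¬verify_ballot → sign_license); with O(¬verify_ballot) we get O(sign_license).
With premise 3, O(sign_license → grant_access), the K-axiom yields O(grant_access).
Premise 2 is O(grant_access → declare_conflict); since O(grant_access), deontic closure gives O(declare_conflict).
Premise 5, O(¬delete_schedule → ¬declare_conflict), contraposes to O(declare_conflict → delete_schedule); with O(declare_conflict) we get O(delete_schedule).
Premise 10, O(¬dim_lights → ¬delete_schedule), contraposes to O(delete_schedule → dim_lights); with O(delete_schedule) we get O(dim_lights).
Yet premise 7 states O(¬dim_lights).
We now have both O(dim_lights) and O(¬dim_lights) — dim_lights is simultaneously obligatory and forbidden, violating the D-axiom.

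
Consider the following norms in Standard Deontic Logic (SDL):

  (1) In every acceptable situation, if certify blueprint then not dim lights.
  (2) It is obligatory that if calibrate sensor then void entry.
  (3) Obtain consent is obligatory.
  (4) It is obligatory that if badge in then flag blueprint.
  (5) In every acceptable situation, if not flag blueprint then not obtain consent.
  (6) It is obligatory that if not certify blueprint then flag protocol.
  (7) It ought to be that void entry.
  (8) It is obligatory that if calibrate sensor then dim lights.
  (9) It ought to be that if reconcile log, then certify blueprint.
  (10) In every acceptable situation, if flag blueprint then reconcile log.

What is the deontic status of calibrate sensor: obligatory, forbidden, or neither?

Premise 3 gives O(obtain_consent).
The contrapositive of premise 5 (O(¬flag_blueprint → ¬obtain_consent)) is O(obtain_consent → flag_blueprint), and O(obtain_consent) is already established, so O(flag_blueprint).
Premise 10 is O(flag_blueprint → reconcile_log); since O(flag_blueprint), deontic closure gives O(reconcile_log).
Premise 9 is O(reconcile_log → certify_blueprint); since O(reconcile_log), deontic closure gives O(certify_blueprint).
From O(certify_blueprint) and premise 1, O(certify_blueprint → ¬dim_lights), we obtain O(¬dim_lights).
Premise 8, O(calibrate_sensor → dim_lights), contraposes to O(¬dim_lights → ¬calibrate_sensor); with O(¬dim_lights) we get O(¬calibrate_sensor).
Premises 2, 4, 6, 7 do not contribute to this derivation.
Thus O(¬calibrate_sensor), which is F(calibrate_sensor): calibrate_sensor is forbidden.

Forbidden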